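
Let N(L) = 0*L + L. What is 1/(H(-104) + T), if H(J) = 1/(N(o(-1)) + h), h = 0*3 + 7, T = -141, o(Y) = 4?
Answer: -11/1550 ≈ -0.0070968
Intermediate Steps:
h = 7 (h = 0 + 7 = 7)
N(L) = L (N(L) = 0 + L = L)
H(J) = 1/11 (H(J) = 1/(4 + 7) = 1/11)
1/(H(-104) + T) = 1/(1/11 - 141) = 1/(-1550/11) = -11/1550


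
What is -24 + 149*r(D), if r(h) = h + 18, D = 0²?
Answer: 2658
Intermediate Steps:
D = 0
r(h) = 18 + h
-24 + 149*r(D) = -24 + 149*(18 + 0) = -24 + 149*18 = -24 + 2682 = 2658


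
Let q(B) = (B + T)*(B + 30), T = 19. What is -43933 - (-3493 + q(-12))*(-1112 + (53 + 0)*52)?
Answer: 5491415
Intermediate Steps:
q(B) = (19 + B)*(30 + B) (q(B) = (B + 19)*(B + 30) = (19 + B)*(30 + B))
-43933 - (-3493 + q(-12))*(-1112 + (53 + 0)*52) = -43933 - (-3493 + (570 + (-12)² + 49*(-12)))*(-1112 + (53 + 0)*52) = -43933 - (-3493 + (570 + 144 - 588))*(-1112 + 53*52) = -43933 - (-3493 + 126)*(-1112 + 2756) = -43933 - (-3367)*1644 = -43933 - 1*(-5535348) = -43933 + 5535348 = 5491415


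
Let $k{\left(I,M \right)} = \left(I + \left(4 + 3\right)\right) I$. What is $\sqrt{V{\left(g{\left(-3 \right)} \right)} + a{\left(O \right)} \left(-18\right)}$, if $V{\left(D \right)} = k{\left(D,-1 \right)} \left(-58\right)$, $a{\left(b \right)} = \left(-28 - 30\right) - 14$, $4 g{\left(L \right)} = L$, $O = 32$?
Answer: $\frac{\sqrt{25086}}{4} \approx 39.596$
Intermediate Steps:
$g{\left(L \right)} = \frac{L}{4}$
$k{\left(I,M \right)} = I \left(7 + I\right)$ ($k{\left(I,M \right)} = \left(I + 7\right) I = \left(7 + I\right) I = I \left(7 + I\right)$)
$a{\left(b \right)} = -72$ ($a{\left(b \right)} = -58 - 14 = -72$)
$V{\left(D \right)} = - 58 D \left(7 + D\right)$ ($V{\left(D \right)} = D \left(7 + D\right) \left(-58\right) = - 58 D \left(7 + D\right)$)
$\sqrt{V{\left(g{\left(-3 \right)} \right)} + a{\left(O \right)} \left(-18\right)} = \sqrt{- 58 \cdot \frac{1}{4} \left(-3\right) \left(7 + \frac{1}{4} \left(-3\right)\right) - -1296} = \sqrt{\left(-58\right) \left(- \frac{3}{4}\right) \left(7 - \frac{3}{4}\right) + 1296} = \sqrt{\left(-58\right) \left(- \frac{3}{4}\right) \frac{25}{4} + 1296} = \sqrt{\frac{2175}{8} + 1296} = \sqrt{\frac{12543}{8}} = \frac{\sqrt{25086}}{4}$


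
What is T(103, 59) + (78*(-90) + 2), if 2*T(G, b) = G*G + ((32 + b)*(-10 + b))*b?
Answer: 129827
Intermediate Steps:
T(G, b) = G²/2 + b*(-10 + b)*(32 + b)/2 (T(G, b) = (G*G + ((32 + b)*(-10 + b))*b)/2 = (G² + ((-10 + b)*(32 + b))*b)/2 = (G² + b*(-10 + b)*(32 + b))/2 = G²/2 + b*(-10 + b)*(32 + b)/2)
T(103, 59) + (78*(-90) + 2) = ((½)*103² + (½)*59³ - 160*59 + 11*59²) + (78*(-90) + 2) = ((½)*10609 + (½)*205379 - 9440 + 11*3481) + (-7020 + 2) = (10609/2 + 205379/2 - 9440 + 38291) - 7018 = 136845 - 7018 = 129827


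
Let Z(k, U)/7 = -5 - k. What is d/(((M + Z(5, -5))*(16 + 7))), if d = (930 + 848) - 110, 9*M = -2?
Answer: -3753/3634 ≈ -1.0327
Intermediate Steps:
Z(k, U) = -35 - 7*k (Z(k, U) = 7*(-5 - k) = -35 - 7*k)
M = -2/9 (M = (1/9)*(-2) = -2/9 ≈ -0.22222)
d = 1668 (d = 1778 - 110 = 1668)
d/(((M + Z(5, -5))*(16 + 7))) = 1668/((-2/9 + (-35 - 7*5))*(16 + 7)) = 1668/((-2/9 + (-35 - 35))*23) = 1668/((-2/9 - 70)*23) = 1668/(-632/9*23) = 1668/(-14536/9) = -9/14536*1668 = -3753/3634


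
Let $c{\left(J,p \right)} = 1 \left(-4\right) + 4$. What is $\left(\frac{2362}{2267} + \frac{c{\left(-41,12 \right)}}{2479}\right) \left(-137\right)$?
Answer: $- \frac{323594}{2267} \approx -142.74$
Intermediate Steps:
$c{\left(J,p \right)} = 0$ ($c{\left(J,p \right)} = -4 + 4 = 0$)
$\left(\frac{2362}{2267} + \frac{c{\left(-41,12 \right)}}{2479}\right) \left(-137\right) = \left(\frac{2362}{2267} + \frac{0}{2479}\right) \left(-137\right) = \left(2362 \cdot \frac{1}{2267} + 0 \cdot \frac{1}{2479}\right) \left(-137\right) = \left(\frac{2362}{2267} + 0\right) \left(-137\right) = \frac{2362}{2267} \left(-137\right) = - \frac{323594}{2267}$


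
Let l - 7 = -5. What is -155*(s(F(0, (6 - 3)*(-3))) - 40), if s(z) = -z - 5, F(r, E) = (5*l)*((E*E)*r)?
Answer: 6975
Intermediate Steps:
l = 2 (l = 7 - 5 = 2)
F(r, E) = 10*r*E² (F(r, E) = (5*2)*((E*E)*r) = 10*(E²*r) = 10*(r*E²) = 10*r*E²)
s(z) = -5 - z
-155*(s(F(0, (6 - 3)*(-3))) - 40) = -155*((-5 - 10*0*((6 - 3)*(-3))²) - 40) = -155*((-5 - 10*0*(3*(-3))²) - 40) = -155*((-5 - 10*0*(-9)²) - 40) = -155*((-5 - 10*0*81) - 40) = -155*((-5 - 1*0) - 40) = -155*((-5 + 0) - 40) = -155*(-5 - 40) = -155*(-45) = 6975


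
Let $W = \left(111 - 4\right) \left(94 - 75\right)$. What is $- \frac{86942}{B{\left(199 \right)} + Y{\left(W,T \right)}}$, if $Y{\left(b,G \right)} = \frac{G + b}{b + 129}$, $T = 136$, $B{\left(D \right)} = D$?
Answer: $- \frac{187968604}{432407} \approx -434.7$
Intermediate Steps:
$W = 2033$ ($W = 107 \cdot 19 = 2033$)
$Y{\left(b,G \right)} = \frac{G + b}{129 + b}$
$- \frac{86942}{B{\left(199 \right)} + Y{\left(W,T \right)}} = - \frac{86942}{199 + \frac{136 + 2033}{129 + 2033}} = - \frac{86942}{199 + \frac{1}{2162} \cdot 2169} = - \frac{86942}{199 + \frac{2169}{2162}} = - \frac{86942}{\frac{432407}{2162}} = \left(-86942\right) \frac{2162}{432407} = - \frac{187968604}{432407}$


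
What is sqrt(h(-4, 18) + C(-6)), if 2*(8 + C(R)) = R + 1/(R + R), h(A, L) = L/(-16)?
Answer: I*sqrt(438)/6 ≈ 3.4881*I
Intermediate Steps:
h(A, L) = -L/16 (h(A, L) = L*(-1/16) = -L/16)
C(R) = -8 + R/2 + 1/(4*R) (C(R) = -8 + (R + 1/(R + R))/2 = -8 + (R + 1/(2*R))/2 = -8 + (R/2 + 1/(4*R)) = -8 + R/2 + 1/(4*R))
sqrt(h(-4, 18) + C(-6)) = sqrt(-1/16*18 + (-8 + (1/2)*(-6) + (1/4)/(-6))) = sqrt(-9/8 + (-8 - 3 + (1/4)*(-1/6))) = sqrt(-9/8 + (-8 - 3 - 1/24)) = sqrt(-9/8 - 265/24) = sqrt(-73/6) = I*sqrt(438)/6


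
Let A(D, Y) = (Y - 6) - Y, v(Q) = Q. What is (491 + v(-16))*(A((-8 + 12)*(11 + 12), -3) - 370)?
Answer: -178600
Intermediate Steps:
A(D, Y) = -6 (A(D, Y) = (-6 + Y) - Y = -6)
(491 + v(-16))*(A((-8 + 12)*(11 + 12), -3) - 370) = (491 - 16)*(-6 - 370) = 475*(-376) = -178600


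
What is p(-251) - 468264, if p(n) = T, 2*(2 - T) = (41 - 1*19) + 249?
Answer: -936795/2 ≈ -4.6840e+5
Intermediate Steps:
T = -267/2 (T = 2 - ((41 - 1*19) + 249)/2 = 2 - ((41 - 19) + 249)/2 = 2 - (22 + 249)/2 = 2 - ½*271 = 2 - 271/2 = -267/2 ≈ -133.50)
p(n) = -267/2
p(-251) - 468264 = -267/2 - 468264 = -936795/2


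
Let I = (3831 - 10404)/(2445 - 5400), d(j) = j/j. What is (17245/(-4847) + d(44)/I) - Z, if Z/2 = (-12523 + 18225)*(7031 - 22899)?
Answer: 1921740709846644/10619777 ≈ 1.8096e+8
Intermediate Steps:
d(j) = 1
I = 2191/985 (I = -6573/(-2955) = -6573*(-1/2955) = 2191/985 ≈ 2.2244)
Z = -180958672 (Z = 2*((-12523 + 18225)*(7031 - 22899)) = 2*(5702*(-15868)) = 2*(-90479336) = -180958672)
(17245/(-4847) + d(44)/I) - Z = (17245/(-4847) + 1/(2191/985)) - 1*(-180958672) = (17245*(-1/4847) + 1*(985/2191)) + 180958672 = (-17245/4847 + 985/2191) + 180958672 = -33009500/10619777 + 180958672 = 1921740709846644/10619777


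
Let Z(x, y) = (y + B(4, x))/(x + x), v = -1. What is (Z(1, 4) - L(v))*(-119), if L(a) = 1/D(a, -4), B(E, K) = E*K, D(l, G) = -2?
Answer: -1071/2 ≈ -535.50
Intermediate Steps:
Z(x, y) = (y + 4*x)/(2*x) (Z(x, y) = (y + 4*x)/(x + x) = (y + 4*x)/((2*x)) = (y + 4*x)*(1/(2*x)) = (y + 4*x)/(2*x))
L(a) = -1/2 (L(a) = 1/(-2) = -1/2)
(Z(1, 4) - L(v))*(-119) = ((2 + (1/2)*4/1) - 1*(-1/2))*(-119) = ((2 + (1/2)*4*1) + 1/2)*(-119) = ((2 + 2) + 1/2)*(-119) = (4 + 1/2)*(-119) = (9/2)*(-119) = -1071/2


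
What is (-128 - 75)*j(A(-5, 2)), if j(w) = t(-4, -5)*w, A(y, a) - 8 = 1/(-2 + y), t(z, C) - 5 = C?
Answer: 0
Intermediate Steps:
t(z, C) = 5 + C
A(y, a) = 8 + 1/(-2 + y)
j(w) = 0 (j(w) = (5 - 5)*w = 0*w = 0)
(-128 - 75)*j(A(-5, 2)) = (-128 - 75)*0 = -203*0 = 0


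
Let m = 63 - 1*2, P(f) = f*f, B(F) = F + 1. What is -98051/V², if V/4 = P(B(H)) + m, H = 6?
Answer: -98051/193600 ≈ -0.50646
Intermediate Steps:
B(F) = 1 + F
P(f) = f²
m = 61 (m = 63 - 2 = 61)
V = 440 (V = 4*((1 + 6)² + 61) = 4*(7² + 61) = 4*(49 + 61) = 4*110 = 440)
-98051/V² = -98051/(440²) = -98051/193600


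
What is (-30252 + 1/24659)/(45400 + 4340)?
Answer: -745984067/1226538660 ≈ -0.60820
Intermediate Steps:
(-30252 + 1/24659)/(45400 + 4340) = (-30252 + 1/24659)/49740 = -745984067/24659*1/49740 = -745984067/1226538660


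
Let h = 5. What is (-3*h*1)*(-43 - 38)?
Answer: 1215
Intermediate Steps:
(-3*h*1)*(-43 - 38) = (-3*5*1)*(-43 - 38) = -15*1*(-81) = -15*(-81) = 1215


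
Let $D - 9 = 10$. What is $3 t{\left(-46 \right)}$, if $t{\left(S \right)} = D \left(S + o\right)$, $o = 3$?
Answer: $-2451$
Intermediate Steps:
$D = 19$ ($D = 9 + 10 = 19$)
$t{\left(S \right)} = 57 + 19 S$ ($t{\left(S \right)} = 19 \left(S + 3\right) = 19 \left(3 + S\right) = 57 + 19 S$)
$3 t{\left(-46 \right)} = 3 \left(57 + 19 \left(-46\right)\right) = 3 \left(57 - 874\right) = 3 \left(-817\right) = -2451$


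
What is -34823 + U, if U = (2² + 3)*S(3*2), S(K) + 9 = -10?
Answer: -34956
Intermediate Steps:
S(K) = -19 (S(K) = -9 - 10 = -19)
U = -133 (U = (2² + 3)*(-19) = (4 + 3)*(-19) = 7*(-19) = -133)
-34823 + U = -34823 - 133 = -34956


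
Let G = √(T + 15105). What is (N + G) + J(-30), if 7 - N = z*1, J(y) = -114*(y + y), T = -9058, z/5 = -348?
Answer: 8587 + √6047 ≈ 8664.8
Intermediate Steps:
z = -1740 (z = 5*(-348) = -1740)
J(y) = -228*y
N = 1747 (N = 7 - (-1740) = 7 - 1*(-1740) = 7 + 1740 = 1747)
G = √6047 (G = √(-9058 + 15105) = √6047 ≈ 77.762)
(N + G) + J(-30) = (1747 + √6047) - 228*(-30) = (1747 + √6047) + 6840 = 8587 + √6047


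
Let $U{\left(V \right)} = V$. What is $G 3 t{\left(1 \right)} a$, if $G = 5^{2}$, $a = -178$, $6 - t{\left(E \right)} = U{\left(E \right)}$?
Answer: $-66750$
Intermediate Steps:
$t{\left(E \right)} = 6 - E$
$G = 25$
$G 3 t{\left(1 \right)} a = 25 \cdot 3 \left(6 - 1\right) \left(-178\right) = 25 \cdot 3 \cdot 5 \left(-178\right) = 25 \cdot 15 \left(-178\right) = 375 \left(-178\right) = -66750$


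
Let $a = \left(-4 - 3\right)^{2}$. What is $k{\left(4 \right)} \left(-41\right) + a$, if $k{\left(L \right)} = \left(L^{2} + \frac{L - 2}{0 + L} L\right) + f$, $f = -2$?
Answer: $-607$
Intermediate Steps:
$k{\left(L \right)} = -4 + L + L^{2}$ ($k{\left(L \right)} = \left(L^{2} + \frac{L - 2}{0 + L} L\right) - 2 = \left(L^{2} + \frac{-2 + L}{L} L\right) - 2 = \left(L^{2} + \left(-2 + L\right)\right) - 2 = \left(-2 + L + L^{2}\right) - 2 = -4 + L + L^{2}$)
$a = 49$ ($a = \left(-7\right)^{2} = 49$)
$k{\left(4 \right)} \left(-41\right) + a = \left(-4 + 4 + 4^{2}\right) \left(-41\right) + 49 = \left(-4 + 4 + 16\right) \left(-41\right) + 49 = 16 \left(-41\right) + 49 = -656 + 49 = -607$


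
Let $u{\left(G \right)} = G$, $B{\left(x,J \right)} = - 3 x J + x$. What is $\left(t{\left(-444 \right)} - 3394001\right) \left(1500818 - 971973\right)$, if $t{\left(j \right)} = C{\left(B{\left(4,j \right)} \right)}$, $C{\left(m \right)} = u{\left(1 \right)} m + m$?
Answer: $-1789260855765$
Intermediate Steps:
$B{\left(x,J \right)} = x - 3 J x$ ($B{\left(x,J \right)} = - 3 J x + x = x - 3 J x$)
$C{\left(m \right)} = 2 m$ ($C{\left(m \right)} = 1 m + m = m + m = 2 m$)
$t{\left(j \right)} = 8 - 24 j$ ($t{\left(j \right)} = 2 \cdot 4 \left(1 - 3 j\right) = 2 \left(4 - 12 j\right) = 8 - 24 j$)
$\left(t{\left(-444 \right)} - 3394001\right) \left(1500818 - 971973\right) = \left(\left(8 - -10656\right) - 3394001\right) \left(1500818 - 971973\right) = \left(\left(8 + 10656\right) - 3394001\right) 528845 = \left(10664 - 3394001\right) 528845 = \left(-3383337\right) 528845 = -1789260855765$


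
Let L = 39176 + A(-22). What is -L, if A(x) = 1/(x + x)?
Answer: -1723743/44 ≈ -39176.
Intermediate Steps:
A(x) = 1/(2*x)
L = 1723743/44 (L = 39176 + (1/2)/(-22) = 39176 + (1/2)*(-1/22) = 39176 - 1/44 = 1723743/44 ≈ 39176.)
-L = -1*1723743/44 = -1723743/44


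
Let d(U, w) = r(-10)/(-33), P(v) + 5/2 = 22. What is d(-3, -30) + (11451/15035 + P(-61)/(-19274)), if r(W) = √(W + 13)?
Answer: 440826783/579569180 - √3/33 ≈ 0.70813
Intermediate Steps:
r(W) = √(13 + W)
P(v) = 39/2 (P(v) = -5/2 + 22 = 39/2)
d(U, w) = -√3/33 (d(U, w) = √(13 - 10)/(-33) = √3*(-1/33) = -√3/33)
d(-3, -30) + (11451/15035 + P(-61)/(-19274)) = -√3/33 + (11451/15035 + (39/2)/(-19274)) = -√3/33 + (11451*(1/15035) + (39/2)*(-1/19274)) = -√3/33 + (11451/15035 - 39/38548) = -√3/33 + 440826783/579569180 = 440826783/579569180 - √3/33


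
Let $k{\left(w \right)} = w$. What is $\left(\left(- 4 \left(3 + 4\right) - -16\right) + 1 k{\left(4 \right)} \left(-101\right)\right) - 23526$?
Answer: $-23942$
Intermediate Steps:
$\left(\left(- 4 \left(3 + 4\right) - -16\right) + 1 k{\left(4 \right)} \left(-101\right)\right) - 23526 = \left(\left(- 4 \left(3 + 4\right) - -16\right) + 1 \cdot 4 \left(-101\right)\right) - 23526 = \left(\left(\left(-4\right) 7 + 16\right) + 4 \left(-101\right)\right) - 23526 = \left(\left(-28 + 16\right) - 404\right) - 23526 = \left(-12 - 404\right) - 23526 = -416 - 23526 = -23942$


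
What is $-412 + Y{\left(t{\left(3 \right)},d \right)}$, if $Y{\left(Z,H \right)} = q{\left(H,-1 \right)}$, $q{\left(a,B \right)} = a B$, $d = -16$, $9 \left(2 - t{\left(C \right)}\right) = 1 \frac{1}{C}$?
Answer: $-396$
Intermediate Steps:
$t{\left(C \right)} = 2 - \frac{1}{9 C}$ ($t{\left(C \right)} = 2 - \frac{1 \frac{1}{C}}{9} = 2 - \frac{1}{9 C}$)
$q{\left(a,B \right)} = B a$
$Y{\left(Z,H \right)} = - H$
$-412 + Y{\left(t{\left(3 \right)},d \right)} = -412 - -16 = -412 + 16 = -396$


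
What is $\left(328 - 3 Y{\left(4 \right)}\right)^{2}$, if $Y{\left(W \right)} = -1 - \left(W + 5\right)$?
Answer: $128164$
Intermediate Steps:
$Y{\left(W \right)} = -6 - W$ ($Y{\left(W \right)} = -1 - \left(5 + W\right) = -6 - W$)
$\left(328 - 3 Y{\left(4 \right)}\right)^{2} = \left(328 - 3 \left(-6 - 4\right)\right)^{2} = \left(328 - -30\right)^{2} = \left(328 + 30\right)^{2} = 358^{2} = 128164$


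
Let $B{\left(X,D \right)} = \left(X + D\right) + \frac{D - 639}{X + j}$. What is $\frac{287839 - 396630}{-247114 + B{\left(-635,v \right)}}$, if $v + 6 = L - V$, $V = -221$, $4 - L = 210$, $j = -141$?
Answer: $\frac{42210908}{96122805} \approx 0.43914$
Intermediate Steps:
$L = -206$ ($L = 4 - 210 = -206$)
$v = 9$ ($v = -6 - -15 = -6 + \left(-206 + 221\right) = -6 + 15 = 9$)
$B{\left(X,D \right)} = D + X + \frac{-639 + D}{-141 + X}$ ($B{\left(X,D \right)} = \left(X + D\right) + \frac{D - 639}{X - 141} = \left(D + X\right) + \frac{-639 + D}{-141 + X} = D + X + \frac{-639 + D}{-141 + X}$)
$\frac{287839 - 396630}{-247114 + B{\left(-635,v \right)}} = \frac{287839 - 396630}{-247114 + \frac{-639 + \left(-635\right)^{2} - -89535 - 1260 + 9 \left(-635\right)}{-141 - 635}} = - \frac{108791}{-247114 + \frac{-639 + 403225 + 89535 - 1260 - 5715}{-776}} = - \frac{108791}{-247114 - \frac{242573}{388}} = - \frac{108791}{- \frac{96122805}{388}} = \left(-108791\right) \left(- \frac{388}{96122805}\right) = \frac{42210908}{96122805}$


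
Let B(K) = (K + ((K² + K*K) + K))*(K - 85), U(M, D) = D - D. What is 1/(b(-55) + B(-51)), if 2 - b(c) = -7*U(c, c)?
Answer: -1/693598 ≈ -1.4418e-6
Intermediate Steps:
U(M, D) = 0
B(K) = (-85 + K)*(2*K + 2*K²) (B(K) = (K + ((K² + K²) + K))*(-85 + K) = (K + (2*K² + K))*(-85 + K) = (K + (K + 2*K²))*(-85 + K) = (2*K + 2*K²)*(-85 + K) = (-85 + K)*(2*K + 2*K²))
b(c) = 2 (b(c) = 2 - (-7)*0 = 2 - 1*0 = 2 + 0 = 2)
1/(b(-55) + B(-51)) = 1/(2 + 2*(-51)*(-85 + (-51)² - 84*(-51))) = 1/(2 + 2*(-51)*(-85 + 2601 + 4284)) = 1/(2 + 2*(-51)*6800) = 1/(2 - 693600) = 1/(-693598) = -1/693598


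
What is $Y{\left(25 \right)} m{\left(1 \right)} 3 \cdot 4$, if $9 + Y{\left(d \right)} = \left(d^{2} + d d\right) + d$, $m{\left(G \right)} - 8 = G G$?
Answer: $136728$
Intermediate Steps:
$m{\left(G \right)} = 8 + G^{2}$ ($m{\left(G \right)} = 8 + G G = 8 + G^{2}$)
$Y{\left(d \right)} = -9 + d + 2 d^{2}$ ($Y{\left(d \right)} = -9 + \left(\left(d^{2} + d d\right) + d\right) = -9 + \left(\left(d^{2} + d^{2}\right) + d\right) = -9 + \left(2 d^{2} + d\right) = -9 + \left(d + 2 d^{2}\right) = -9 + d + 2 d^{2}$)
$Y{\left(25 \right)} m{\left(1 \right)} 3 \cdot 4 = \left(-9 + 25 + 2 \cdot 25^{2}\right) \left(8 + 1^{2}\right) 3 \cdot 4 = \left(-9 + 25 + 2 \cdot 625\right) \left(8 + 1\right) 3 \cdot 4 = \left(-9 + 25 + 1250\right) 9 \cdot 3 \cdot 4 = 1266 \cdot 27 \cdot 4 = 1266 \cdot 108 = 136728$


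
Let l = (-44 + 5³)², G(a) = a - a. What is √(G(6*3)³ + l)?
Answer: 81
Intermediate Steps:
G(a) = 0
l = 6561 (l = (-44 + 125)² = 81² = 6561)
√(G(6*3)³ + l) = √(0³ + 6561) = √(0 + 6561) = √6561 = 81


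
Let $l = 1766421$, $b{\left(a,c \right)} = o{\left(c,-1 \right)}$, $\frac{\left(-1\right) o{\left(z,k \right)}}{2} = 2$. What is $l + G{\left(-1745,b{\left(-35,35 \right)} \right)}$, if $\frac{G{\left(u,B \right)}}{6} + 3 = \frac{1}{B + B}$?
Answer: $\frac{7065609}{4} \approx 1.7664 \cdot 10^{6}$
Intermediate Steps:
$o{\left(z,k \right)} = -4$ ($o{\left(z,k \right)} = \left(-2\right) 2 = -4$)
$b{\left(a,c \right)} = -4$
$G{\left(u,B \right)} = -18 + \frac{3}{B}$ ($G{\left(u,B \right)} = -18 + \frac{6}{B + B} = -18 + \frac{6}{2 B} = -18 + 6 \frac{1}{2 B} = -18 + \frac{3}{B}$)
$l + G{\left(-1745,b{\left(-35,35 \right)} \right)} = 1766421 - \left(18 - \frac{3}{-4}\right) = 1766421 + \left(-18 + 3 \left(- \frac{1}{4}\right)\right) = 1766421 - \frac{75}{4} = \frac{7065609}{4}$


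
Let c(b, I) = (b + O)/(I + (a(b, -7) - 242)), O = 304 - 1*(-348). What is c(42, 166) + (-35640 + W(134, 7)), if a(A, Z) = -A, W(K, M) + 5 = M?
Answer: -2102989/59 ≈ -35644.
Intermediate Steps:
W(K, M) = -5 + M
O = 652 (O = 304 + 348 = 652)
c(b, I) = (652 + b)/(-242 + I - b) (c(b, I) = (b + 652)/(I + (-b - 242)) = (652 + b)/(I + (-242 - b)) = (652 + b)/(-242 + I - b))
c(42, 166) + (-35640 + W(134, 7)) = (-652 - 1*42)/(242 + 42 - 1*166) + (-35640 + (-5 + 7)) = (-652 - 42)/(242 + 42 - 166) + (-35640 + 2) = -694/118 - 35638 = (1/118)*(-694) - 35638 = -347/59 - 35638 = -2102989/59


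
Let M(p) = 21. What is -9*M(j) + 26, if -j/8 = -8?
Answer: -163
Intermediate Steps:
j = 64 (j = -8*(-8) = 64)
-9*M(j) + 26 = -9*21 + 26 = -189 + 26 = -163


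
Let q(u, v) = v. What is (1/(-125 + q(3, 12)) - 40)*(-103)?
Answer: 465663/113 ≈ 4120.9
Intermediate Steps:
(1/(-125 + q(3, 12)) - 40)*(-103) = (1/(-125 + 12) - 40)*(-103) = (1/(-113) - 40)*(-103) = (-1/113 - 40)*(-103) = -4521/113*(-103) = 465663/113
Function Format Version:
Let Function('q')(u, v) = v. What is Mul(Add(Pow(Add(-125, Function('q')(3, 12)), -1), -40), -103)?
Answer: Rational(465663, 113) ≈ 4120.9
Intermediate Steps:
Mul(Add(Pow(Add(-125, Function('q')(3, 12)), -1), -40), -103) = Mul(Add(Pow(Add(-125, 12), -1), -40), -103) = Mul(Add(Pow(-113, -1), -40), -103) = Mul(Add(Rational(-1, 113), -40), -103) = Mul(Rational(-4521, 113), -103) = Rational(465663, 113)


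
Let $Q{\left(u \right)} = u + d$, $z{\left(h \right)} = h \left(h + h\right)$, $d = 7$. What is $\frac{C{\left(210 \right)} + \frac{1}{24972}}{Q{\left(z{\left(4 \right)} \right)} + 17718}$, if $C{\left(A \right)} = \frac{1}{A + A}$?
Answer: $\frac{529}{3879993285} \approx 1.3634 \cdot 10^{-7}$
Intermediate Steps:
$C{\left(A \right)} = \frac{1}{2 A}$
$z{\left(h \right)} = 2 h^{2}$ ($z{\left(h \right)} = h 2 h = 2 h^{2}$)
$Q{\left(u \right)} = 7 + u$ ($Q{\left(u \right)} = u + 7 = 7 + u$)
$\frac{C{\left(210 \right)} + \frac{1}{24972}}{Q{\left(z{\left(4 \right)} \right)} + 17718} = \frac{\frac{1}{2 \cdot 210} + \frac{1}{24972}}{\left(7 + 2 \cdot 4^{2}\right) + 17718} = \frac{\frac{1}{2} \cdot \frac{1}{210} + \frac{1}{24972}}{\left(7 + 2 \cdot 16\right) + 17718} = \frac{\frac{1}{420} + \frac{1}{24972}}{\left(7 + 32\right) + 17718} = \frac{529}{218505 \left(39 + 17718\right)} = \frac{529}{218505 \cdot 17757} = \frac{529}{218505} \cdot \frac{1}{17757} = \frac{529}{3879993285}$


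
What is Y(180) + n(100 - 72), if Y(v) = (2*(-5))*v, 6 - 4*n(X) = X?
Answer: -3611/2 ≈ -1805.5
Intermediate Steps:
n(X) = 3/2 - X/4
Y(v) = -10*v
Y(180) + n(100 - 72) = -10*180 + (3/2 - (100 - 72)/4) = -1800 + (3/2 - ¼*28) = -1800 + (3/2 - 7) = -1800 - 11/2 = -3611/2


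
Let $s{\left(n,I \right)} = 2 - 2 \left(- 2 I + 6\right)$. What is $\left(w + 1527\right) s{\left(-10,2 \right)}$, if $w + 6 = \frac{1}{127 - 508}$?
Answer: $- \frac{1159000}{381} \approx -3042.0$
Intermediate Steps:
$s{\left(n,I \right)} = -10 + 4 I$ ($s{\left(n,I \right)} = 2 - 2 \left(6 - 2 I\right) = 2 + \left(-12 + 4 I\right) = -10 + 4 I$)
$w = - \frac{2287}{381}$ ($w = -6 + \frac{1}{127 - 508} = -6 + \frac{1}{-381} = -6 - \frac{1}{381} = - \frac{2287}{381} \approx -6.0026$)
$\left(w + 1527\right) s{\left(-10,2 \right)} = \left(- \frac{2287}{381} + 1527\right) \left(-10 + 4 \cdot 2\right) = \frac{579500 \left(-10 + 8\right)}{381} = \frac{579500}{381} \left(-2\right) = - \frac{1159000}{381}$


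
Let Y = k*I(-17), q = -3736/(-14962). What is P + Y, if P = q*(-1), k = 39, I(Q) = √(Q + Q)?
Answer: -1868/7481 + 39*I*√34 ≈ -0.2497 + 227.41*I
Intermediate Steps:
I(Q) = √2*√Q (I(Q) = √(2*Q) = √2*√Q)
q = 1868/7481 (q = -3736*(-1/14962) = 1868/7481 ≈ 0.24970)
Y = 39*I*√34 (Y = 39*(√2*√(-17)) = 39*(√2*(I*√17)) = 39*(I*√34) = 39*I*√34 ≈ 227.41*I)
P = -1868/7481 (P = (1868/7481)*(-1) = -1868/7481 ≈ -0.24970)
P + Y = -1868/7481 + 39*I*√34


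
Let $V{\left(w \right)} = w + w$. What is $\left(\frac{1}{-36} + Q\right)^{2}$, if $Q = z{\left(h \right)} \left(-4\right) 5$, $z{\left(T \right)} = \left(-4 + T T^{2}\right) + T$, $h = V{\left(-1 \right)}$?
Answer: $\frac{101586241}{1296} \approx 78385.0$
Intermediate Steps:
$V{\left(w \right)} = 2 w$
$h = -2$ ($h = 2 \left(-1\right) = -2$)
$z{\left(T \right)} = -4 + T + T^{3}$ ($z{\left(T \right)} = \left(-4 + T^{3}\right) + T = -4 + T + T^{3}$)
$Q = 280$ ($Q = \left(-4 - 2 + \left(-2\right)^{3}\right) \left(-4\right) 5 = \left(-4 - 2 - 8\right) \left(-4\right) 5 = \left(-14\right) \left(-4\right) 5 = 56 \cdot 5 = 280$)
$\left(\frac{1}{-36} + Q\right)^{2} = \left(\frac{1}{-36} + 280\right)^{2} = \left(- \frac{1}{36} + 280\right)^{2} = \left(\frac{10079}{36}\right)^{2} = \frac{101586241}{1296}$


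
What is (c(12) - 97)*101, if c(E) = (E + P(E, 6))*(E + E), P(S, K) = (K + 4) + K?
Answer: 58075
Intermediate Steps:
P(S, K) = 4 + 2*K (P(S, K) = (4 + K) + K = 4 + 2*K)
c(E) = 2*E*(16 + E) (c(E) = (E + (4 + 2*6))*(E + E) = (E + (4 + 12))*(2*E) = (E + 16)*(2*E) = (16 + E)*(2*E) = 2*E*(16 + E))
(c(12) - 97)*101 = (2*12*(16 + 12) - 97)*101 = (2*12*28 - 97)*101 = (672 - 97)*101 = 575*101 = 58075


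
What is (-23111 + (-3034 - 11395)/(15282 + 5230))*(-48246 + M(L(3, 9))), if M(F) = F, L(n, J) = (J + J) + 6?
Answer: 11430235729971/10256 ≈ 1.1145e+9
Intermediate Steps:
L(n, J) = 6 + 2*J (L(n, J) = 2*J + 6 = 6 + 2*J)
(-23111 + (-3034 - 11395)/(15282 + 5230))*(-48246 + M(L(3, 9))) = (-23111 + (-3034 - 11395)/(15282 + 5230))*(-48246 + (6 + 2*9)) = (-23111 - 14429/20512)*(-48246 + (6 + 18)) = (-23111 - 14429*1/20512)*(-48246 + 24) = (-23111 - 14429/20512)*(-48222) = -474067261/20512*(-48222) = 11430235729971/10256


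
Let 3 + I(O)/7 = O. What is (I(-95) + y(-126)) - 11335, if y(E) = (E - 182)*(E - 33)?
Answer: 36951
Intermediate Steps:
I(O) = -21 + 7*O
y(E) = (-182 + E)*(-33 + E)
(I(-95) + y(-126)) - 11335 = ((-21 + 7*(-95)) + (6006 + (-126)² - 215*(-126))) - 11335 = ((-21 - 665) + (6006 + 15876 + 27090)) - 11335 = (-686 + 48972) - 11335 = 48286 - 11335 = 36951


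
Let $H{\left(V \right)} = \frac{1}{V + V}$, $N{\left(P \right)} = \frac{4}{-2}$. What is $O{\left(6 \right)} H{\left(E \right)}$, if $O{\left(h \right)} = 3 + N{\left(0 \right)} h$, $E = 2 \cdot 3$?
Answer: $- \frac{3}{4} \approx -0.75$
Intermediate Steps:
$N{\left(P \right)} = -2$ ($N{\left(P \right)} = 4 \left(- \frac{1}{2}\right) = -2$)
$E = 6$
$O{\left(h \right)} = 3 - 2 h$
$H{\left(V \right)} = \frac{1}{2 V}$
$O{\left(6 \right)} H{\left(E \right)} = \left(3 - 12\right) \frac{1}{2 \cdot 6} = \left(3 - 12\right) \frac{1}{2} \cdot \frac{1}{6} = \left(-9\right) \frac{1}{12} = - \frac{3}{4}$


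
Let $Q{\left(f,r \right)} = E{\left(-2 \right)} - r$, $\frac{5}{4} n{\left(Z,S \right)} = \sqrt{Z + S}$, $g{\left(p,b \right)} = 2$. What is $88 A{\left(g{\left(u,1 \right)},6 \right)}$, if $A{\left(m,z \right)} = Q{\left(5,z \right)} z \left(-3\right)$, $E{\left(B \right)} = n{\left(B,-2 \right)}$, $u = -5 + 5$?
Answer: $9504 - \frac{12672 i}{5} \approx 9504.0 - 2534.4 i$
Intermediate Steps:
$u = 0$
$n{\left(Z,S \right)} = \frac{4 \sqrt{S + Z}}{5}$ ($n{\left(Z,S \right)} = \frac{4 \sqrt{Z + S}}{5} = \frac{4 \sqrt{S + Z}}{5}$)
$E{\left(B \right)} = \frac{4 \sqrt{-2 + B}}{5}$
$Q{\left(f,r \right)} = - r + \frac{8 i}{5}$ ($Q{\left(f,r \right)} = \frac{4 \sqrt{-2 - 2}}{5} - r = \frac{4 \sqrt{-4}}{5} - r = \frac{4 \cdot 2 i}{5} - r = \frac{8 i}{5} - r = - r + \frac{8 i}{5}$)
$A{\left(m,z \right)} = - 3 z \left(- z + \frac{8 i}{5}\right)$ ($A{\left(m,z \right)} = \left(- z + \frac{8 i}{5}\right) z \left(-3\right) = z \left(- z + \frac{8 i}{5}\right) \left(-3\right) = - 3 z \left(- z + \frac{8 i}{5}\right)$)
$88 A{\left(g{\left(u,1 \right)},6 \right)} = 88 \cdot \frac{3}{5} \cdot 6 \left(- 8 i + 5 \cdot 6\right) = 88 \cdot \frac{3}{5} \cdot 6 \left(- 8 i + 30\right) = 88 \cdot \frac{3}{5} \cdot 6 \left(30 - 8 i\right) = 88 \left(108 - \frac{144 i}{5}\right) = 9504 - \frac{12672 i}{5}$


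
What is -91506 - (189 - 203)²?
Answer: -91702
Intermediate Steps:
-91506 - (189 - 203)² = -91506 - 1*(-14)² = -91506 - 1*196 = -91506 - 196 = -91702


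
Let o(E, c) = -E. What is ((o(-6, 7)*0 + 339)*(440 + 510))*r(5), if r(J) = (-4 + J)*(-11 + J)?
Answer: -1932300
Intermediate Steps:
r(J) = (-11 + J)*(-4 + J)
((o(-6, 7)*0 + 339)*(440 + 510))*r(5) = ((-1*(-6)*0 + 339)*(440 + 510))*(44 + 5² - 15*5) = ((6*0 + 339)*950)*(44 + 25 - 75) = ((0 + 339)*950)*(-6) = (339*950)*(-6) = 322050*(-6) = -1932300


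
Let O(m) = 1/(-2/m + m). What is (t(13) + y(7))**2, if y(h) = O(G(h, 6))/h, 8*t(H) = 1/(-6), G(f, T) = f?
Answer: 1/5089536 ≈ 1.9648e-7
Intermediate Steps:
O(m) = 1/(m - 2/m)
t(H) = -1/48 (t(H) = (1/8)/(-6) = (1/8)*(-1/6) = -1/48)
y(h) = 1/(-2 + h**2) (y(h) = (h/(-2 + h**2))/h = 1/(-2 + h**2))
(t(13) + y(7))**2 = (-1/48 + 1/(-2 + 7**2))**2 = (-1/48 + 1/(-2 + 49))**2 = (-1/48 + 1/47)**2 = (1/2256)**2 = 1/5089536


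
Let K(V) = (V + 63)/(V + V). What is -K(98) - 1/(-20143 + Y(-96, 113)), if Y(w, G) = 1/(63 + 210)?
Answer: -63235115/76986532 ≈ -0.82138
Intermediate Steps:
Y(w, G) = 1/273
K(V) = (63 + V)/(2*V) (K(V) = (63 + V)/((2*V)) = (63 + V)*(1/(2*V)) = (63 + V)/(2*V))
-K(98) - 1/(-20143 + Y(-96, 113)) = -(63 + 98)/(2*98) - 1/(-20143 + 1/273) = -161/(2*98) - 1/(-5499038/273) = -1*23/28 - 1*(-273/5499038) = -23/28 + 273/5499038 = -63235115/76986532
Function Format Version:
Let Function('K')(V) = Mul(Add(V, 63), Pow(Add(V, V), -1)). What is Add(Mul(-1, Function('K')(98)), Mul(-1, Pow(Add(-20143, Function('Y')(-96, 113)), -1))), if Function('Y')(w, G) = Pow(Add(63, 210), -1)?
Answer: Rational(-63235115, 76986532) ≈ -0.82138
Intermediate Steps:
Function('Y')(w, G) = Rational(1, 273) (Function('Y')(w, G) = Pow(273, -1) = Rational(1, 273))
Function('K')(V) = Mul(Rational(1, 2), Pow(V, -1), Add(63, V)) (Function('K')(V) = Mul(Add(63, V), Pow(Mul(2, V), -1)) = Mul(Add(63, V), Mul(Rational(1, 2), Pow(V, -1))) = Mul(Rational(1, 2), Pow(V, -1), Add(63, V)))
Add(Mul(-1, Function('K')(98)), Mul(-1, Pow(Add(-20143, Function('Y')(-96, 113)), -1))) = Add(Mul(-1, Mul(Rational(1, 2), Pow(98, -1), Add(63, 98))), Mul(-1, Pow(Add(-20143, Rational(1, 273)), -1))) = Add(Mul(-1, Mul(Rational(1, 2), Rational(1, 98), 161)), Mul(-1, Pow(Rational(-5499038, 273), -1))) = Add(Mul(-1, Rational(23, 28)), Mul(-1, Rational(-273, 5499038))) = Add(Rational(-23, 28), Rational(273, 5499038)) = Rational(-63235115, 76986532)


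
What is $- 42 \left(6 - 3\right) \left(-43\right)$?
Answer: $5418$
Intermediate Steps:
$- 42 \left(6 - 3\right) \left(-43\right) = \left(-42\right) 3 \left(-43\right) = \left(-126\right) \left(-43\right) = 5418$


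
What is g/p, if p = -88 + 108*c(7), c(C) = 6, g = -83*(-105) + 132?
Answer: 8847/560 ≈ 15.798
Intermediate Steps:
g = 8847 (g = 8715 + 132 = 8847)
p = 560 (p = -88 + 108*6 = -88 + 648 = 560)
g/p = 8847/560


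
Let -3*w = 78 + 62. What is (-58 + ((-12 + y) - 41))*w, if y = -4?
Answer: 16100/3 ≈ 5366.7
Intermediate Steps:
w = -140/3 (w = -(78 + 62)/3 = -⅓*140 = -140/3 ≈ -46.667)
(-58 + ((-12 + y) - 41))*w = (-58 + ((-12 - 4) - 41))*(-140/3) = (-58 + (-16 - 41))*(-140/3) = (-58 - 57)*(-140/3) = -115*(-140/3) = 16100/3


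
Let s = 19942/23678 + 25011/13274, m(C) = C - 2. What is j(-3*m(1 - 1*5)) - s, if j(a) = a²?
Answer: 50488426781/157150886 ≈ 321.27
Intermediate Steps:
m(C) = -2 + C
s = 428460283/157150886 (s = 19942*(1/23678) + 25011*(1/13274) = 9971/11839 + 25011/13274 = 428460283/157150886 ≈ 2.7264)
j(-3*m(1 - 1*5)) - s = (-3*(-2 + (1 - 1*5)))² - 1*428460283/157150886 = (-3*(-2 + (1 - 5)))² - 428460283/157150886 = (-3*(-2 - 4))² - 428460283/157150886 = (-3*(-6))² - 428460283/157150886 = 18² - 428460283/157150886 = 324 - 428460283/157150886 = 50488426781/157150886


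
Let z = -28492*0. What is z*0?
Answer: 0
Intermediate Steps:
z = 0
z*0 = 0*0 = 0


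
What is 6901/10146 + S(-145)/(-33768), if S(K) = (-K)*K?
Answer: 74392103/57101688 ≈ 1.3028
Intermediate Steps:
S(K) = -K²
6901/10146 + S(-145)/(-33768) = 6901/10146 - 1*(-145)²/(-33768) = 6901*(1/10146) - 1*21025*(-1/33768) = 6901/10146 - 21025*(-1/33768) = 6901/10146 + 21025/33768 = 74392103/57101688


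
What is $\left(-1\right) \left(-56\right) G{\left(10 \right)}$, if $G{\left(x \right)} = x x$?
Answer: $5600$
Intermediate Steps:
$G{\left(x \right)} = x^{2}$
$\left(-1\right) \left(-56\right) G{\left(10 \right)} = \left(-1\right) \left(-56\right) 10^{2} = 56 \cdot 100 = 5600$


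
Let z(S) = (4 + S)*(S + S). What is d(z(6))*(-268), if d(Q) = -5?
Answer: 1340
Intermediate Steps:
z(S) = 2*S*(4 + S) (z(S) = (4 + S)*(2*S) = 2*S*(4 + S))
d(z(6))*(-268) = -5*(-268) = 1340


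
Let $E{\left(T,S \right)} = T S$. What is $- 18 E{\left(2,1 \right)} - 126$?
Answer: $-162$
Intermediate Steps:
$E{\left(T,S \right)} = S T$
$- 18 E{\left(2,1 \right)} - 126 = - 18 \cdot 1 \cdot 2 - 126 = \left(-18\right) 2 - 126 = -36 - 126 = -162$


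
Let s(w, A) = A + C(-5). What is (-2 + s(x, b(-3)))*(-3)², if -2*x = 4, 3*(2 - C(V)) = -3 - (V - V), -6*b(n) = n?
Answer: 27/2 ≈ 13.500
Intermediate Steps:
b(n) = -n/6
C(V) = 3 (C(V) = 2 - (-3 - (V - V))/3 = 2 - (-3 - 1*0)/3 = 2 - (-3 + 0)/3 = 2 - ⅓*(-3) = 2 + 1 = 3)
x = -2 (x = -½*4 = -2)
s(w, A) = 3 + A (s(w, A) = A + 3 = 3 + A)
(-2 + s(x, b(-3)))*(-3)² = (-2 + (3 - ⅙*(-3)))*(-3)² = (-2 + (3 + ½))*9 = (-2 + 7/2)*9 = (3/2)*9 = 27/2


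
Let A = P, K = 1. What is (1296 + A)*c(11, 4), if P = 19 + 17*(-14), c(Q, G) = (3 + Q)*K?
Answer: 15078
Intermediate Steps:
c(Q, G) = 3 + Q (c(Q, G) = (3 + Q)*1 = 3 + Q)
P = -219 (P = 19 - 238 = -219)
A = -219
(1296 + A)*c(11, 4) = (1296 - 219)*(3 + 11) = 1077*14 = 15078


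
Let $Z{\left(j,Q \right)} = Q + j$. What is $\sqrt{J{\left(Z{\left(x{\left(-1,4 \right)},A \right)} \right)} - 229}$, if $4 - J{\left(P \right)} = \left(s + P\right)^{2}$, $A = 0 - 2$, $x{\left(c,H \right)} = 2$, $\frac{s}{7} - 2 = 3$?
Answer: $5 i \sqrt{58} \approx 38.079 i$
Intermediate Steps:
$s = 35$ ($s = 14 + 7 \cdot 3 = 14 + 21 = 35$)
$A = -2$
$J{\left(P \right)} = 4 - \left(35 + P\right)^{2}$
$\sqrt{J{\left(Z{\left(x{\left(-1,4 \right)},A \right)} \right)} - 229} = \sqrt{\left(4 - \left(35 + \left(-2 + 2\right)\right)^{2}\right) - 229} = \sqrt{\left(4 - \left(35 + 0\right)^{2}\right) - 229} = \sqrt{\left(4 - 35^{2}\right) - 229} = \sqrt{\left(4 - 1225\right) - 229} = \sqrt{-1221 - 229} = \sqrt{-1450} = 5 i \sqrt{58}$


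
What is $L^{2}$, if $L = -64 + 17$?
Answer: $2209$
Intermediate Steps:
$L = -47$
$L^{2} = \left(-47\right)^{2} = 2209$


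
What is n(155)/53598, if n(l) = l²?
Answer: 24025/53598 ≈ 0.44824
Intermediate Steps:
n(155)/53598 = 155²/53598 = 24025*(1/53598) = 24025/53598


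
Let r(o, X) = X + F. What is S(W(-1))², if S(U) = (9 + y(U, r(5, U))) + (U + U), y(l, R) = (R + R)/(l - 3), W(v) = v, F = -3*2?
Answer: 441/4 ≈ 110.25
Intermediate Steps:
F = -6
r(o, X) = -6 + X (r(o, X) = X - 6 = -6 + X)
y(l, R) = 2*R/(-3 + l) (y(l, R) = (2*R)/(-3 + l) = 2*R/(-3 + l))
S(U) = 9 + 2*U + 2*(-6 + U)/(-3 + U) (S(U) = (9 + 2*(-6 + U)/(-3 + U)) + (U + U) = (9 + 2*(-6 + U)/(-3 + U)) + 2*U = 9 + 2*U + 2*(-6 + U)/(-3 + U))
S(W(-1))² = ((-39 + 2*(-1)² + 5*(-1))/(-3 - 1))² = ((-39 + 2*1 - 5)/(-4))² = (-(-39 + 2 - 5)/4)² = (-¼*(-42))² = (21/2)² = 441/4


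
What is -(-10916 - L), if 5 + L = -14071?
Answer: -3160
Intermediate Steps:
L = -14076 (L = -5 - 14071 = -14076)
-(-10916 - L) = -(-10916 - 1*(-14076)) = -(-10916 + 14076) = -1*3160 = -3160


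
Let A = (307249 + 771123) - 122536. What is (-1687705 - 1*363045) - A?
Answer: -3006586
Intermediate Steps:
A = 955836 (A = 1078372 - 122536 = 955836)
(-1687705 - 1*363045) - A = (-1687705 - 1*363045) - 1*955836 = (-1687705 - 363045) - 955836 = -2050750 - 955836 = -3006586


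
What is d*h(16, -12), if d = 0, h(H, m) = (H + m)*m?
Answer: 0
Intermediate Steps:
h(H, m) = m*(H + m)
d*h(16, -12) = 0*(-12*(16 - 12)) = 0*(-12*4) = 0*(-48) = 0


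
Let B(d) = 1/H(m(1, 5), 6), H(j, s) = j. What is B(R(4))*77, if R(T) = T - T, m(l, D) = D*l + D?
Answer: 77/10 ≈ 7.7000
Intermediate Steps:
m(l, D) = D + D*l
R(T) = 0
B(d) = 1/10 (B(d) = 1/(5*(1 + 1)) = 1/(5*2) = 1/10)
B(R(4))*77 = (1/10)*77 = 77/10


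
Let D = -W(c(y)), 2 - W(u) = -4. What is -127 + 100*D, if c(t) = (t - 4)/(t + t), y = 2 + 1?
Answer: -727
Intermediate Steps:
y = 3
c(t) = (-4 + t)/(2*t) (c(t) = (-4 + t)/((2*t)) = (-4 + t)*(1/(2*t)) = (-4 + t)/(2*t))
W(u) = 6 (W(u) = 2 - 1*(-4) = 2 + 4 = 6)
D = -6 (D = -1*6 = -6)
-127 + 100*D = -127 + 100*(-6) = -127 - 600 = -727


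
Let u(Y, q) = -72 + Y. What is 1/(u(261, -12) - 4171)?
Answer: -1/3982 ≈ -0.00025113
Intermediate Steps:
1/(u(261, -12) - 4171) = 1/((-72 + 261) - 4171) = 1/(189 - 4171) = 1/(-3982) = -1/3982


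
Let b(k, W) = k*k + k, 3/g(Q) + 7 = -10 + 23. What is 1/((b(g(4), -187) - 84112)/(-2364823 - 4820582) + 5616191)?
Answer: 5748324/32283685581173 ≈ 1.7806e-7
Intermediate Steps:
g(Q) = 1/2 (g(Q) = 3/(-7 + (-10 + 23)) = 3/(-7 + 13) = 3/6 = 3*(1/6) = 1/2)
b(k, W) = k + k**2 (b(k, W) = k**2 + k = k + k**2)
1/((b(g(4), -187) - 84112)/(-2364823 - 4820582) + 5616191) = 1/(((1 + 1/2)/2 - 84112)/(-2364823 - 4820582) + 5616191) = 1/(((1/2)*(3/2) - 84112)/(-7185405) + 5616191) = 1/((3/4 - 84112)*(-1/7185405) + 5616191) = 1/(-336445/4*(-1/7185405) + 5616191) = 1/(67289/5748324 + 5616191) = 1/(32283685581173/5748324) = 5748324/32283685581173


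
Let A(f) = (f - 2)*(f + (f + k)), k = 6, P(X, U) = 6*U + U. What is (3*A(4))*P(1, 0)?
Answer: 0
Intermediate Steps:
P(X, U) = 7*U
A(f) = (-2 + f)*(6 + 2*f) (A(f) = (f - 2)*(f + (f + 6)) = (-2 + f)*(f + (6 + f)) = (-2 + f)*(6 + 2*f))
(3*A(4))*P(1, 0) = (3*(-12 + 2*4 + 2*4**2))*(7*0) = (3*(-12 + 8 + 2*16))*0 = (3*(-12 + 8 + 32))*0 = (3*28)*0 = 84*0 = 0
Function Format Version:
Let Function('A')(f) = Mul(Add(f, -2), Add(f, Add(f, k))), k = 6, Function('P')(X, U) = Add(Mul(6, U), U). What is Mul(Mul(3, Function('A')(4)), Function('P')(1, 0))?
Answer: 0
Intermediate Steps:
Function('P')(X, U) = Mul(7, U)
Function('A')(f) = Mul(Add(-2, f), Add(6, Mul(2, f))) (Function('A')(f) = Mul(Add(f, -2), Add(f, Add(f, 6))) = Mul(Add(-2, f), Add(f, Add(6, f))) = Mul(Add(-2, f), Add(6, Mul(2, f))))
Mul(Mul(3, Function('A')(4)), Function('P')(1, 0)) = Mul(Mul(3, Add(-12, Mul(2, 4), Mul(2, Pow(4, 2)))), Mul(7, 0)) = Mul(Mul(3, Add(-12, 8, Mul(2, 16))), 0) = Mul(Mul(3, Add(-12, 8, 32)), 0) = Mul(Mul(3, 28), 0) = Mul(84, 0) = 0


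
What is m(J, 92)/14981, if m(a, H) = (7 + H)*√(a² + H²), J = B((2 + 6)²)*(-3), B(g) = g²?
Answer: 396*√9437713/14981 ≈ 81.206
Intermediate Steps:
J = -12288 (J = ((2 + 6)²)²*(-3) = (8²)²*(-3) = 64²*(-3) = 4096*(-3) = -12288)
m(a, H) = √(H² + a²)*(7 + H) (m(a, H) = (7 + H)*√(H² + a²) = √(H² + a²)*(7 + H))
m(J, 92)/14981 = (√(92² + (-12288)²)*(7 + 92))/14981 = (√(8464 + 150994944)*99)*(1/14981) = (√151003408*99)*(1/14981) = ((4*√9437713)*99)*(1/14981) = (396*√9437713)*(1/14981) = 396*√9437713/14981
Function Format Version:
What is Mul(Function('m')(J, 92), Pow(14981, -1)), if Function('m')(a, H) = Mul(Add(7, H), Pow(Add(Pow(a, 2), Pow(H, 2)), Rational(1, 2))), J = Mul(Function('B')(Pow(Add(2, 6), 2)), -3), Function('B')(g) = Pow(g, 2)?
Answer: Mul(Rational(396, 14981), Pow(9437713, Rational(1, 2))) ≈ 81.206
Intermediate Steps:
J = -12288 (J = Mul(Pow(Pow(Add(2, 6), 2), 2), -3) = Mul(Pow(Pow(8, 2), 2), -3) = Mul(Pow(64, 2), -3) = Mul(4096, -3) = -12288)
Function('m')(a, H) = Mul(Pow(Add(Pow(H, 2), Pow(a, 2)), Rational(1, 2)), Add(7, H)) (Function('m')(a, H) = Mul(Add(7, H), Pow(Add(Pow(H, 2), Pow(a, 2)), Rational(1, 2))) = Mul(Pow(Add(Pow(H, 2), Pow(a, 2)), Rational(1, 2)), Add(7, H)))
Mul(Function('m')(J, 92), Pow(14981, -1)) = Mul(Mul(Pow(Add(Pow(92, 2), Pow(-12288, 2)), Rational(1, 2)), Add(7, 92)), Pow(14981, -1)) = Mul(Mul(Pow(Add(8464, 150994944), Rational(1, 2)), 99), Rational(1, 14981)) = Mul(Mul(Pow(151003408, Rational(1, 2)), 99), Rational(1, 14981)) = Mul(Mul(Mul(4, Pow(9437713, Rational(1, 2))), 99), Rational(1, 14981)) = Mul(Mul(396, Pow(9437713, Rational(1, 2))), Rational(1, 14981)) = Mul(Rational(396, 14981), Pow(9437713, Rational(1, 2)))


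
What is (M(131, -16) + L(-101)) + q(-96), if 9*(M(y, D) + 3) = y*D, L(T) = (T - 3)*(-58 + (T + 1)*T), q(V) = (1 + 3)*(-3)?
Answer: -9401543/9 ≈ -1.0446e+6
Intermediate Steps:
q(V) = -12 (q(V) = 4*(-3) = -12)
L(T) = (-58 + T*(1 + T))*(-3 + T) (L(T) = (-3 + T)*(-58 + (1 + T)*T) = (-3 + T)*(-58 + T*(1 + T)) = (-58 + T*(1 + T))*(-3 + T))
M(y, D) = -3 + D*y/9 (M(y, D) = -3 + (y*D)/9 = -3 + (D*y)/9 = -3 + D*y/9)
(M(131, -16) + L(-101)) + q(-96) = ((-3 + (⅑)*(-16)*131) + (174 + (-101)³ - 61*(-101) - 2*(-101)²)) - 12 = ((-3 - 2096/9) + (174 - 1030301 + 6161 - 2*10201)) - 12 = (-2123/9 + (174 - 1030301 + 6161 - 20402)) - 12 = (-2123/9 - 1044368) - 12 = -9401435/9 - 12 = -9401543/9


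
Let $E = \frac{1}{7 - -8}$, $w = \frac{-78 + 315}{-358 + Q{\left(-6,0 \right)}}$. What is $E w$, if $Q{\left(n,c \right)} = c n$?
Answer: $- \frac{79}{1790} \approx -0.044134$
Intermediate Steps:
$w = - \frac{237}{358}$ ($w = \frac{-78 + 315}{-358 + 0 \left(-6\right)} = \frac{237}{-358 + 0} = \frac{237}{-358} = 237 \left(- \frac{1}{358}\right) = - \frac{237}{358} \approx -0.66201$)
$E = \frac{1}{15}$ ($E = \frac{1}{7 + 8} = \frac{1}{15} \approx 0.066667$)
$E w = \frac{1}{15} \left(- \frac{237}{358}\right) = - \frac{79}{1790}$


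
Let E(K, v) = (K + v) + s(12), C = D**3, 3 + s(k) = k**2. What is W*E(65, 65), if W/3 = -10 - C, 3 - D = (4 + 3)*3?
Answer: 4733286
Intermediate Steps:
s(k) = -3 + k**2
D = -18 (D = 3 - (4 + 3)*3 = 3 - 7*3 = 3 - 1*21 = 3 - 21 = -18)
C = -5832 (C = (-18)**3 = -5832)
E(K, v) = 141 + K + v (E(K, v) = (K + v) + (-3 + 12**2) = (K + v) + (-3 + 144) = (K + v) + 141 = 141 + K + v)
W = 17466 (W = 3*(-10 - 1*(-5832)) = 3*(-10 + 5832) = 3*5822 = 17466)
W*E(65, 65) = 17466*(141 + 65 + 65) = 17466*271 = 4733286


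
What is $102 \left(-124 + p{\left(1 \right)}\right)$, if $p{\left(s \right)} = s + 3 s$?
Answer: $-12240$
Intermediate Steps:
$p{\left(s \right)} = 4 s$
$102 \left(-124 + p{\left(1 \right)}\right) = 102 \left(-124 + 4 \cdot 1\right) = 102 \left(-124 + 4\right) = 102 \left(-120\right) = -12240$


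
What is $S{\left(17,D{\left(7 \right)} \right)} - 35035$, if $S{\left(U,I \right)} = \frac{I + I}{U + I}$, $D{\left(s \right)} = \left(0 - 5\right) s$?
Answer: $- \frac{315280}{9} \approx -35031.0$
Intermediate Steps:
$D{\left(s \right)} = - 5 s$
$S{\left(U,I \right)} = \frac{2 I}{I + U}$
$S{\left(17,D{\left(7 \right)} \right)} - 35035 = \frac{2 \left(\left(-5\right) 7\right)}{\left(-5\right) 7 + 17} - 35035 = 2 \left(-35\right) \frac{1}{-35 + 17} - 35035 = 2 \left(-35\right) \frac{1}{-18} - 35035 = 2 \left(-35\right) \left(- \frac{1}{18}\right) - 35035 = \frac{35}{9} - 35035 = - \frac{315280}{9}$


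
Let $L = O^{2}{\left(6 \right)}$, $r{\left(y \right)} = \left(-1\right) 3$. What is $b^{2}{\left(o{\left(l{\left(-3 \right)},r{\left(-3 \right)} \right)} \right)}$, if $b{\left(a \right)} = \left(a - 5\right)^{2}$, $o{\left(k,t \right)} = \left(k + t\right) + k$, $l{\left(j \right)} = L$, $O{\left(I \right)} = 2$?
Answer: $0$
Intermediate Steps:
$r{\left(y \right)} = -3$
$L = 4$ ($L = 2^{2} = 4$)
$l{\left(j \right)} = 4$
$o{\left(k,t \right)} = t + 2 k$
$b{\left(a \right)} = \left(-5 + a\right)^{2}$
$b^{2}{\left(o{\left(l{\left(-3 \right)},r{\left(-3 \right)} \right)} \right)} = \left(\left(-5 + \left(-3 + 2 \cdot 4\right)\right)^{2}\right)^{2} = \left(\left(-5 + \left(-3 + 8\right)\right)^{2}\right)^{2} = \left(\left(-5 + 5\right)^{2}\right)^{2} = \left(0^{2}\right)^{2} = 0^{2} = 0$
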